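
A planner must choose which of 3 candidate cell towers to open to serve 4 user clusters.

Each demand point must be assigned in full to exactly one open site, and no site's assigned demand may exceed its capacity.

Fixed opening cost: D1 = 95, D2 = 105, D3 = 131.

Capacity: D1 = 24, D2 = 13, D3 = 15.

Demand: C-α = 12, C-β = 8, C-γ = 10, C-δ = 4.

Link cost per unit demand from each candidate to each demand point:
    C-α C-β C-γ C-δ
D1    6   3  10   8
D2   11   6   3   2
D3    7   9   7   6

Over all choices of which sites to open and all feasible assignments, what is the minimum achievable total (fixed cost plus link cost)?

358

Open {D1, D2}; cheapest assignment that respects the capacities:
  D1 (cap 24, load 24): C-α, C-β, C-δ — cost 12×6 + 8×3 + 4×8 = 128
  D2 (cap 13, load 10): C-γ — cost 10×3 = 30
  Shipping 158, fixed 200 → total 358.
  Any other capacity-feasible assignment to {D1, D2} ships for at least 158.
Compare {D1, D3}: its best feasible assignment gives total 416.
Compare {D1, D2, D3}: its best feasible assignment gives total 481.
Every other set of open sites that can feasibly serve all demand totals ≥ 416 even under its best assignment. Minimum: 358.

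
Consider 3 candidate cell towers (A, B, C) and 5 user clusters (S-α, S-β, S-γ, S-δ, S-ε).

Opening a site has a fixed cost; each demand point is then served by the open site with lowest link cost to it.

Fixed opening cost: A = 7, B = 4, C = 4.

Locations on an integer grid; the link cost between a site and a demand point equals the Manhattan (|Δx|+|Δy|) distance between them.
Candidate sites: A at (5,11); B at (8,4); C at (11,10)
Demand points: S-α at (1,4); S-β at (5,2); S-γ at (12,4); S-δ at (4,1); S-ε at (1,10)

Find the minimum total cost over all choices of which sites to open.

39

Open {A, B}: assign each demand point to its cheapest open site.
  S-α→B 7, S-β→B 5, S-γ→B 4, S-δ→B 7, S-ε→A 5
  link cost 28, fixed 11 → total 39.
Compare {B}: link cost 36 + fixed 4 = 40.
Compare {B, C}: link cost 33 + fixed 8 = 41.
Compare {A, B, C}: link cost 28 + fixed 15 = 43.
All other subsets cost ≥ 40. Minimum total cost: 39.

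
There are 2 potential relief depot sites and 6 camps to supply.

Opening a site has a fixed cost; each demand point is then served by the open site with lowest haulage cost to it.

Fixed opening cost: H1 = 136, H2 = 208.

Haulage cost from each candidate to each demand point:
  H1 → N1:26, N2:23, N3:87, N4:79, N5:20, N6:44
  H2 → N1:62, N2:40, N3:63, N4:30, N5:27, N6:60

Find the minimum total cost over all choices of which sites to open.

Open {H1}: assign each demand point to its cheapest open site.
  N1→H1 26, N2→H1 23, N3→H1 87, N4→H1 79, N5→H1 20, N6→H1 44
  haulage cost 279, fixed 136 → total 415.
Compare {H2}: haulage cost 282 + fixed 208 = 490.
Compare {H1, H2}: haulage cost 206 + fixed 344 = 550.

415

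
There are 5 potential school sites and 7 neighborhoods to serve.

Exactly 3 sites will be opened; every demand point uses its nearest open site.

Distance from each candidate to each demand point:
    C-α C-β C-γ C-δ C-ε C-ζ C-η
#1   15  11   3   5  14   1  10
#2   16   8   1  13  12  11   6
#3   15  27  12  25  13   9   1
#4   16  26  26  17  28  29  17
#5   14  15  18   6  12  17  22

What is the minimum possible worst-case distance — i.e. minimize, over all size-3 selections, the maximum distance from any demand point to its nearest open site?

14

Open {#1, #2, #5}.
  Farthest demand point is C-α at distance 14 (to #5); all others are ≤ 14.
With {#1, #3, #5} the worst case is 14.
With {#1, #4, #5} the worst case is 14.
No size-3 selection achieves below 14.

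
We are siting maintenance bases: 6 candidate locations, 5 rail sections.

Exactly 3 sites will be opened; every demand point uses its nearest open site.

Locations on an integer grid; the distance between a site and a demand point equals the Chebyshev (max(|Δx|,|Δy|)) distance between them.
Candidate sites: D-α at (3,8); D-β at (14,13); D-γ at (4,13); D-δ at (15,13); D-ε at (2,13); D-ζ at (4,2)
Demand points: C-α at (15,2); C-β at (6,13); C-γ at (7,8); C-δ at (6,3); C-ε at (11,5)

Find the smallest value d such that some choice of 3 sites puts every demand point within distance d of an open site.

Open {D-α, D-β, D-γ}.
  Farthest demand point is C-α at distance 11 (to D-β); all others are ≤ 11.
With {D-α, D-β, D-δ} the worst case is 11.
With {D-α, D-β, D-ε} the worst case is 11.
No size-3 selection achieves below 11.

11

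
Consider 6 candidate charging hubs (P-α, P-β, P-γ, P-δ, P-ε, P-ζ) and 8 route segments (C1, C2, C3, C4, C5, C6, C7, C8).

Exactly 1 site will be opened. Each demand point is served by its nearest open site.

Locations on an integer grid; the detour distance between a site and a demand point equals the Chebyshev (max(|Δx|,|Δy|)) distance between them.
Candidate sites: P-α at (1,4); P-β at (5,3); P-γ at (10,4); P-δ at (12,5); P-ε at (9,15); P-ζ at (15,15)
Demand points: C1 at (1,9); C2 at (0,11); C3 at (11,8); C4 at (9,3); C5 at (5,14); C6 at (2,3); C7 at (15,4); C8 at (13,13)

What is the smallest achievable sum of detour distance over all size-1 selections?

56

Open {P-γ}.
  C1→P-γ 9, C2→P-γ 10, C3→P-γ 4, C4→P-γ 1, C5→P-γ 10, C6→P-γ 8, C7→P-γ 5, C8→P-γ 9  ⇒ total 56.
Compare {P-β}: total 58.
Compare {P-δ}: total 59.
No size-1 selection does better; minimum is 56.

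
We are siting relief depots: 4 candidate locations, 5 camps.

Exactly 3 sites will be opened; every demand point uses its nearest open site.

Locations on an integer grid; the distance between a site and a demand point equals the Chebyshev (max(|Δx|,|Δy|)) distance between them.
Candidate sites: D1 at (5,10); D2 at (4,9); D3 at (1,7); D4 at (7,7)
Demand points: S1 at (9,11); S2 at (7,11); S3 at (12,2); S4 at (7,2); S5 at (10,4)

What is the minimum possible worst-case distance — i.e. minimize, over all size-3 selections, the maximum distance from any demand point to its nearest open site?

Open {D1, D2, D4}.
  Farthest demand point is S3 at distance 5 (to D4); all others are ≤ 5.
With {D1, D3, D4} the worst case is 5.
With {D2, D3, D4} the worst case is 5.
No size-3 selection achieves below 5.

5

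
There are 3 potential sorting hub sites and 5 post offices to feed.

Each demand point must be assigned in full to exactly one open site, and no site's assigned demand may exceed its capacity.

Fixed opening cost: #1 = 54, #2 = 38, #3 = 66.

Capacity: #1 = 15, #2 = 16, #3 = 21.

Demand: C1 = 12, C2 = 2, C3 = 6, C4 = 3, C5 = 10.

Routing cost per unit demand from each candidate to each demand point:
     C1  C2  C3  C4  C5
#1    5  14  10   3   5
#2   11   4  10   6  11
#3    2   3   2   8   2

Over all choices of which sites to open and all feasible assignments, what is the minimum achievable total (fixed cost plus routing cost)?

221

Open {#1, #3}; cheapest assignment that respects the capacities:
  #1 (cap 15, load 13): C4, C5 — cost 3×3 + 10×5 = 59
  #3 (cap 21, load 20): C1, C2, C3 — cost 12×2 + 2×3 + 6×2 = 42
  Shipping 101, fixed 120 → total 221.
  Any other capacity-feasible assignment to {#1, #3} ships for at least 101.
Compare {#1, #2, #3}: its best feasible assignment gives total 259.
Compare {#2, #3}: its best feasible assignment gives total 274.
Every other set of open sites that can feasibly serve all demand totals ≥ 259 even under its best assignment. Minimum: 221.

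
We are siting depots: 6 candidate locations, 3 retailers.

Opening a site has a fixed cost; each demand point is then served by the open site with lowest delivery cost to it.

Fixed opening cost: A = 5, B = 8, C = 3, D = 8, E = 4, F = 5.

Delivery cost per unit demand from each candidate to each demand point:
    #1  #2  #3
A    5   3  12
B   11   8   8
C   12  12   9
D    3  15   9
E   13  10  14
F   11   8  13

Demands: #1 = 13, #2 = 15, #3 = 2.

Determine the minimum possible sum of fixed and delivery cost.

Open {A, D}: assign each demand point to its cheapest open site.
  #1→D 13×3=39, #2→A 15×3=45, #3→D 2×9=18
  delivery cost 102, fixed 13 → total 115.
Compare {A, C, D}: delivery cost 102 + fixed 16 = 118.
Compare {A, D, E}: delivery cost 102 + fixed 17 = 119.
Compare {A, D, F}: delivery cost 102 + fixed 18 = 120.
All other subsets cost ≥ 118. Minimum total cost: 115.

115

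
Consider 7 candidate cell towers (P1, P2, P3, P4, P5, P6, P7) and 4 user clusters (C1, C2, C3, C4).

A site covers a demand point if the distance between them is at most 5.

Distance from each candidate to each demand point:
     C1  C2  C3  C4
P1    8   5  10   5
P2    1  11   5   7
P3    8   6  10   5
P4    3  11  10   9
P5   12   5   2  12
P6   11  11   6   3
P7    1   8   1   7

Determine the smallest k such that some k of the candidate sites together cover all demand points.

2

Coverage sets (demand points within 5 of each site):
  P1: {C2, C4}
  P2: {C1, C3}
  P3: {C4}
  P4: {C1}
  P5: {C2, C3}
  P6: {C4}
  P7: {C1, C3}
No single site covers all 4 demand points.
But {P1, P2} covers everything, so the minimum is 2.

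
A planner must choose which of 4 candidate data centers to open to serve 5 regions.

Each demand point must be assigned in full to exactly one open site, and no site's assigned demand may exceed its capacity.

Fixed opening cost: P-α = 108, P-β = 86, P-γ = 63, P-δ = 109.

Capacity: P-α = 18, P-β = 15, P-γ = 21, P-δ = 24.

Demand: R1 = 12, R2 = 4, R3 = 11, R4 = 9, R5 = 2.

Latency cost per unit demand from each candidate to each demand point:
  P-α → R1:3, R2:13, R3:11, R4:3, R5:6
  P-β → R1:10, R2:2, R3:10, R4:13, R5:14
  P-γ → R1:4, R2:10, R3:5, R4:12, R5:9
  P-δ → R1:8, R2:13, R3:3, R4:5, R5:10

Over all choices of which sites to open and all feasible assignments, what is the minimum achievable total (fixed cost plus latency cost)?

356

Open {P-γ, P-δ}; cheapest assignment that respects the capacities:
  P-γ (cap 21, load 18): R1, R2, R5 — cost 12×4 + 4×10 + 2×9 = 106
  P-δ (cap 24, load 20): R3, R4 — cost 11×3 + 9×5 = 78
  Shipping 184, fixed 172 → total 356.
  Any other capacity-feasible assignment to {P-γ, P-δ} ships for at least 184.
Compare {P-α, P-δ}: its best feasible assignment gives total 395.
Compare {P-β, P-γ, P-δ}: its best feasible assignment gives total 410.
Every other set of open sites that can feasibly serve all demand totals ≥ 395 even under its best assignment. Minimum: 356.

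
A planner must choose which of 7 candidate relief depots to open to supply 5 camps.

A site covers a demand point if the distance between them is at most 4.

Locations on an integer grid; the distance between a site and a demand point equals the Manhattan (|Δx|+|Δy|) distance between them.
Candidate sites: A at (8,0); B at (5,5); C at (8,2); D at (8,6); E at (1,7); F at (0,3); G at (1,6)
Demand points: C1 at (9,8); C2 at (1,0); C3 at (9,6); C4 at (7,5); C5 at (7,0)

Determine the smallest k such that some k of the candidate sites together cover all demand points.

Coverage sets (demand points within 4 of each site):
  A: {C5}
  B: {C4}
  C: {C4, C5}
  D: {C1, C3, C4}
  E: {}
  F: {C2}
  G: {}
No 2 sites suffice: every size-2 union leaves at least one demand point uncovered.
But {A, D, F} covers everything, so the minimum is 3.

3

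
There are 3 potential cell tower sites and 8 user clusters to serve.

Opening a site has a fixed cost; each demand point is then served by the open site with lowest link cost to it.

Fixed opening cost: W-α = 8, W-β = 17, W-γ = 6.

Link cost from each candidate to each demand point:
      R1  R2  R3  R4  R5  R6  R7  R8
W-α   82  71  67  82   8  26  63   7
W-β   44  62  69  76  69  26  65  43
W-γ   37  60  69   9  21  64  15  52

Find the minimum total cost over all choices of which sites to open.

Open {W-α, W-γ}: assign each demand point to its cheapest open site.
  R1→W-γ 37, R2→W-γ 60, R3→W-α 67, R4→W-γ 9, R5→W-α 8, R6→W-α 26, R7→W-γ 15, R8→W-α 7
  link cost 229, fixed 14 → total 243.
Compare {W-α, W-β, W-γ}: link cost 229 + fixed 31 = 260.
Compare {W-β, W-γ}: link cost 280 + fixed 23 = 303.
Compare {W-γ}: link cost 327 + fixed 6 = 333.
All other subsets cost ≥ 260. Minimum total cost: 243.

243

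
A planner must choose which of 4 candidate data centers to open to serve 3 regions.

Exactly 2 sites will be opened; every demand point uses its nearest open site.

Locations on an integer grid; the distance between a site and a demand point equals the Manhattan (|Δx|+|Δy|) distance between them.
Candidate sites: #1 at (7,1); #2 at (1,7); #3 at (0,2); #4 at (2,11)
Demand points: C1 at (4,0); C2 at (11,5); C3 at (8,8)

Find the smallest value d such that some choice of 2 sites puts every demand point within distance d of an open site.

Open {#1, #2}.
  Farthest demand point is C2 at distance 8 (to #1); all others are ≤ 8.
With {#1, #3} the worst case is 8.
With {#1, #4} the worst case is 8.
No size-2 selection achieves below 8.

8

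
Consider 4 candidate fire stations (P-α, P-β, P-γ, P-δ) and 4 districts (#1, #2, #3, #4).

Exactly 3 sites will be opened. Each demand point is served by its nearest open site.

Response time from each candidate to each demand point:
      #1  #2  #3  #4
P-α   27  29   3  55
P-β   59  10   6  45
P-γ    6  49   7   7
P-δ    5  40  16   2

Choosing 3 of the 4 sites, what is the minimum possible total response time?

20

Open {P-α, P-β, P-δ}.
  #1→P-δ 5, #2→P-β 10, #3→P-α 3, #4→P-δ 2  ⇒ total 20.
Compare {P-β, P-γ, P-δ}: total 23.
Compare {P-α, P-β, P-γ}: total 26.
No size-3 selection does better; minimum is 20.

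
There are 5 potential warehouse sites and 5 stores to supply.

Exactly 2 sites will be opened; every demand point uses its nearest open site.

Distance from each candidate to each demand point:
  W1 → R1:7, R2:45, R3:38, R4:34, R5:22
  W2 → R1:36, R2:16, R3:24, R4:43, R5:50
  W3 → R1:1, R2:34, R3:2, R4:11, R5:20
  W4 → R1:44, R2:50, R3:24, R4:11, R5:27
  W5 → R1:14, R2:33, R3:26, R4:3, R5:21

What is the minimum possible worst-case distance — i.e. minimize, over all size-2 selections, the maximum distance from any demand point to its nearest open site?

20

Open {W2, W3}.
  Farthest demand point is R5 at distance 20 (to W3); all others are ≤ 20.
With {W2, W5} the worst case is 24.
With {W1, W5} the worst case is 33.
No size-2 selection achieves below 20.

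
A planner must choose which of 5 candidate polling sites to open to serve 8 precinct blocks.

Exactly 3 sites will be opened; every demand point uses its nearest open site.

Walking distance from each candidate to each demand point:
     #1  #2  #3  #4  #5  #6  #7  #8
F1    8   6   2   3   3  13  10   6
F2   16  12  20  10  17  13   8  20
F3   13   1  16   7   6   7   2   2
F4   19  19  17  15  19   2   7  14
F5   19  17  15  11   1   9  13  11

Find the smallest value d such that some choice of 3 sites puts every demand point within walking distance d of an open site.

8

Open {F1, F2, F3}.
  Farthest demand point is #1 at walking distance 8 (to F1); all others are ≤ 8.
With {F1, F2, F4} the worst case is 8.
With {F1, F3, F4} the worst case is 8.
No size-3 selection achieves below 8.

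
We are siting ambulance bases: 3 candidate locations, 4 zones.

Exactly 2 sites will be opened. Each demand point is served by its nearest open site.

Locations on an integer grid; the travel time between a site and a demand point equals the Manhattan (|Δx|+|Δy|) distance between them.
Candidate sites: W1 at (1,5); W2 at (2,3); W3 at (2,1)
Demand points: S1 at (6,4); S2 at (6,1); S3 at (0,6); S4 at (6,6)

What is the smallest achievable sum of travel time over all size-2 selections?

Open {W1, W3}.
  S1→W1 6, S2→W3 4, S3→W1 2, S4→W1 6  ⇒ total 18.
Compare {W1, W2}: total 19.
Compare {W2, W3}: total 21.

18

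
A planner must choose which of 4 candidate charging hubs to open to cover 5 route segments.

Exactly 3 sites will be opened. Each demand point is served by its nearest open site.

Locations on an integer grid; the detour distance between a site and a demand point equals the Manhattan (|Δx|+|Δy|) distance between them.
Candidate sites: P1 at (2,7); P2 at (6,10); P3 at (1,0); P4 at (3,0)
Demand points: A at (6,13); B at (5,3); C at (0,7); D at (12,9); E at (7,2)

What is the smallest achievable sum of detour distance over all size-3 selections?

Open {P1, P2, P4}.
  A→P2 3, B→P4 5, C→P1 2, D→P2 7, E→P4 6  ⇒ total 23.
Compare {P1, P2, P3}: total 27.
Compare {P2, P3, P4}: total 29.
No size-3 selection does better; minimum is 23.

23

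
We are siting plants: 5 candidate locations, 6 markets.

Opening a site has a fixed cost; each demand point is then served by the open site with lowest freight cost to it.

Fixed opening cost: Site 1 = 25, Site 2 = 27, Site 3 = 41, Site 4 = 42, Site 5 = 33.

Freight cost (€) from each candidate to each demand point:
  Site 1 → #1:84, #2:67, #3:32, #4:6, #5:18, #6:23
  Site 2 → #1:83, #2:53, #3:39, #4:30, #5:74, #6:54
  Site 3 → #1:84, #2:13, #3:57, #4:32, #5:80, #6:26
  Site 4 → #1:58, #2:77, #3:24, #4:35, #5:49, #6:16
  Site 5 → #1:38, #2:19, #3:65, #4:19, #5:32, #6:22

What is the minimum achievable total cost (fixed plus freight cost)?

Open {Site 1, Site 5}: assign each demand point to its cheapest open site.
  #1→Site 5 38, #2→Site 5 19, #3→Site 1 32, #4→Site 1 6, #5→Site 1 18, #6→Site 5 22
  freight cost 135, fixed 58 → total 193.
Compare {Site 1, Site 2, Site 5}: freight cost 135 + fixed 85 = 220.
Compare {Site 1, Site 4, Site 5}: freight cost 121 + fixed 100 = 221.
Compare {Site 4, Site 5}: freight cost 148 + fixed 75 = 223.
All other subsets cost ≥ 220. Minimum total cost: 193.

193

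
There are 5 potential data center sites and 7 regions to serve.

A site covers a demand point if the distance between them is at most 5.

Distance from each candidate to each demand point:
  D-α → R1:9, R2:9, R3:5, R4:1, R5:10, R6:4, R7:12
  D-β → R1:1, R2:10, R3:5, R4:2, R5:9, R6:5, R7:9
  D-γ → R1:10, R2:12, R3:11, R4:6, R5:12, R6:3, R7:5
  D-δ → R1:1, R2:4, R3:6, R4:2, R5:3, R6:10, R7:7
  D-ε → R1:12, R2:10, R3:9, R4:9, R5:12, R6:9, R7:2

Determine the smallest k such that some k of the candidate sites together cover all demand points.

3

Coverage sets (demand points within 5 of each site):
  D-α: {R3, R4, R6}
  D-β: {R1, R3, R4, R6}
  D-γ: {R6, R7}
  D-δ: {R1, R2, R4, R5}
  D-ε: {R7}
No 2 sites suffice: every size-2 union leaves at least one demand point uncovered.
But {D-α, D-γ, D-δ} covers everything, so the minimum is 3.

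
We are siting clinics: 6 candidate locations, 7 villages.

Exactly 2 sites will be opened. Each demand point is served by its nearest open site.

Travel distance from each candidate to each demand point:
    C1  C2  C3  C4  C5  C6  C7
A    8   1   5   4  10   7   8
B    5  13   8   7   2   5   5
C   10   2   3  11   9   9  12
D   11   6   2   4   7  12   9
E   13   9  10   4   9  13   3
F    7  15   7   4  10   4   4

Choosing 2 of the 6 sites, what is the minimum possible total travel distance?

27

Open {A, B}.
  C1→B 5, C2→A 1, C3→A 5, C4→A 4, C5→B 2, C6→B 5, C7→B 5  ⇒ total 27.
Compare {B, C}: total 29.
Compare {B, D}: total 29.
No size-2 selection does better; minimum is 27.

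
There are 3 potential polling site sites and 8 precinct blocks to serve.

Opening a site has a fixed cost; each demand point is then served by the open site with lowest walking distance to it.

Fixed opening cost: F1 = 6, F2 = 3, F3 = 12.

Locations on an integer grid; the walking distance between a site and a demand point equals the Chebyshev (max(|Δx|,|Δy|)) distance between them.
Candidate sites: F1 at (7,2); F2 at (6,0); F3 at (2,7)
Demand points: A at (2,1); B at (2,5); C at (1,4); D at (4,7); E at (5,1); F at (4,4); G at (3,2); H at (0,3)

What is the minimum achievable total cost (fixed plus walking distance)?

37

Open {F2, F3}: assign each demand point to its cheapest open site.
  A→F2 4, B→F3 2, C→F3 3, D→F3 2, E→F2 1, F→F3 3, G→F2 3, H→F3 4
  walking distance 22, fixed 15 → total 37.
Compare {F2}: walking distance 35 + fixed 3 = 38.
Compare {F1, F2}: walking distance 32 + fixed 9 = 41.
Compare {F1}: walking distance 37 + fixed 6 = 43.
All other subsets cost ≥ 38. Minimum total cost: 37.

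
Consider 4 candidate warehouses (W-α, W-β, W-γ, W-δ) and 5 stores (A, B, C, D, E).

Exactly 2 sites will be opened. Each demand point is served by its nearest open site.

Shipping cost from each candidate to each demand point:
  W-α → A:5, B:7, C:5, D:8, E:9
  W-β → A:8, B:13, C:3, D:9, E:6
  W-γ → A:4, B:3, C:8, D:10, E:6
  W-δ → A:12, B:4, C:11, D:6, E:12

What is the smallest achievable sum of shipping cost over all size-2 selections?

25

Open {W-β, W-γ}.
  A→W-γ 4, B→W-γ 3, C→W-β 3, D→W-β 9, E→W-β 6  ⇒ total 25.
Compare {W-α, W-γ}: total 26.
Compare {W-β, W-δ}: total 27.
No size-2 selection does better; minimum is 25.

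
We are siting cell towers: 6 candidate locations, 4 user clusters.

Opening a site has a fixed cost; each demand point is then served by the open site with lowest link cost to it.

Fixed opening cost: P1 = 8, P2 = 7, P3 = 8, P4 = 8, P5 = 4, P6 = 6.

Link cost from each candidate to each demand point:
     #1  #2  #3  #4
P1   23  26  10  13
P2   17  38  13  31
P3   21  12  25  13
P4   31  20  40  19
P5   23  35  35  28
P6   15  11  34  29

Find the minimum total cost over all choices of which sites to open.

Open {P1, P6}: assign each demand point to its cheapest open site.
  #1→P6 15, #2→P6 11, #3→P1 10, #4→P1 13
  link cost 49, fixed 14 → total 63.
Compare {P1, P5, P6}: link cost 49 + fixed 18 = 67.
Compare {P2, P3}: link cost 55 + fixed 15 = 70.
Compare {P1, P2, P6}: link cost 49 + fixed 21 = 70.
All other subsets cost ≥ 67. Minimum total cost: 63.

63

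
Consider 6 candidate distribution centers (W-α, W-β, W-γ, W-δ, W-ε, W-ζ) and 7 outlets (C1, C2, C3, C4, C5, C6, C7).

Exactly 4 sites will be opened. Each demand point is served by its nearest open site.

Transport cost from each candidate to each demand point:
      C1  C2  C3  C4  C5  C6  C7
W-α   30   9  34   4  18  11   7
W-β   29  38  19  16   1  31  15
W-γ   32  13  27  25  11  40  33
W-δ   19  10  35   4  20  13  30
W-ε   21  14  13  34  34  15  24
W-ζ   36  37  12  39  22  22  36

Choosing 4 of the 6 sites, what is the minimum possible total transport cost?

63

Open {W-α, W-β, W-δ, W-ζ}.
  C1→W-δ 19, C2→W-α 9, C3→W-ζ 12, C4→W-α 4, C5→W-β 1, C6→W-α 11, C7→W-α 7  ⇒ total 63.
Compare {W-α, W-β, W-δ, W-ε}: total 64.
Compare {W-α, W-β, W-ε, W-ζ}: total 65.
No size-4 selection does better; minimum is 63.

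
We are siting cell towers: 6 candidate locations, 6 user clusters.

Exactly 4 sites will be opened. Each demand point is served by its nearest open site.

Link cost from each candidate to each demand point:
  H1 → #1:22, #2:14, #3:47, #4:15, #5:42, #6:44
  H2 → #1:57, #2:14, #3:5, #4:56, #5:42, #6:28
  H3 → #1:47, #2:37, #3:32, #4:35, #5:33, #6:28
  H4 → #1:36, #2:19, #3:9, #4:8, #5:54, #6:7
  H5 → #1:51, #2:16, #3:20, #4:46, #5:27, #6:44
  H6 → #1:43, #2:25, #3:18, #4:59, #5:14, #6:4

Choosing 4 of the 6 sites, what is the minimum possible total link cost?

Open {H1, H2, H4, H6}.
  #1→H1 22, #2→H1 14, #3→H2 5, #4→H4 8, #5→H6 14, #6→H6 4  ⇒ total 67.
Compare {H1, H3, H4, H6}: total 71.
Compare {H1, H4, H5, H6}: total 71.
No size-4 selection does better; minimum is 67.

67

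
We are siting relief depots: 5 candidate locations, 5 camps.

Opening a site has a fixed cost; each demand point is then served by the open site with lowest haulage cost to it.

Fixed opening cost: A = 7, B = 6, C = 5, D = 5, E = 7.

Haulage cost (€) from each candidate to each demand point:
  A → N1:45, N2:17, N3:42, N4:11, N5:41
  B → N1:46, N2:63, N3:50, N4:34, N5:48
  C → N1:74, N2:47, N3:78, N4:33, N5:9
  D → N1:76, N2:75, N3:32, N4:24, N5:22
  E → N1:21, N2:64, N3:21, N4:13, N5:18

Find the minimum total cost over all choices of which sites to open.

98

Open {A, C, E}: assign each demand point to its cheapest open site.
  N1→E 21, N2→A 17, N3→E 21, N4→A 11, N5→C 9
  haulage cost 79, fixed 19 → total 98.
Compare {A, E}: haulage cost 88 + fixed 14 = 102.
Compare {A, C, D, E}: haulage cost 79 + fixed 24 = 103.
Compare {A, B, C, E}: haulage cost 79 + fixed 25 = 104.
All other subsets cost ≥ 102. Minimum total cost: 98.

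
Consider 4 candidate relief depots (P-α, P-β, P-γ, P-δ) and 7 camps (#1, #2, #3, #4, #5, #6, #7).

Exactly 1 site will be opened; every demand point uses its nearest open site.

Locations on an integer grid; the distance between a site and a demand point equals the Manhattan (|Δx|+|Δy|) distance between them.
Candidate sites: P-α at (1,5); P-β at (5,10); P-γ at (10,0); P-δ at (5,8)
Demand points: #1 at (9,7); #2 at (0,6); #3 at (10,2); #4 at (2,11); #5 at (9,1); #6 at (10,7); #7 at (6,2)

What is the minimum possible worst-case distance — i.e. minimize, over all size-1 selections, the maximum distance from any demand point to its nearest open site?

11

Open {P-δ}.
  Farthest demand point is #3 at distance 11 (to P-δ); all others are ≤ 11.
With {P-α} the worst case is 12.
With {P-β} the worst case is 13.
No size-1 selection achieves below 11.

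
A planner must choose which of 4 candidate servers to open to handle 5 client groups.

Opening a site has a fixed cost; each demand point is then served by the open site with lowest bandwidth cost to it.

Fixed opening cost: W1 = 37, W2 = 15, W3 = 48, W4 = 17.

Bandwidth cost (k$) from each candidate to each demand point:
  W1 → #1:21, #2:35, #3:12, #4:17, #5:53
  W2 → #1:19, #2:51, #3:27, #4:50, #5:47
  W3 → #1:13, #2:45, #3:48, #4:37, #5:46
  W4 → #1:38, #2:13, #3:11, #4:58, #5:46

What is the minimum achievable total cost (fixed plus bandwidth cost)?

162

Open {W1, W4}: assign each demand point to its cheapest open site.
  #1→W1 21, #2→W4 13, #3→W4 11, #4→W1 17, #5→W4 46
  bandwidth cost 108, fixed 54 → total 162.
Compare {W2, W4}: bandwidth cost 139 + fixed 32 = 171.
Compare {W1}: bandwidth cost 138 + fixed 37 = 175.
Compare {W1, W2, W4}: bandwidth cost 106 + fixed 69 = 175.
All other subsets cost ≥ 171. Minimum total cost: 162.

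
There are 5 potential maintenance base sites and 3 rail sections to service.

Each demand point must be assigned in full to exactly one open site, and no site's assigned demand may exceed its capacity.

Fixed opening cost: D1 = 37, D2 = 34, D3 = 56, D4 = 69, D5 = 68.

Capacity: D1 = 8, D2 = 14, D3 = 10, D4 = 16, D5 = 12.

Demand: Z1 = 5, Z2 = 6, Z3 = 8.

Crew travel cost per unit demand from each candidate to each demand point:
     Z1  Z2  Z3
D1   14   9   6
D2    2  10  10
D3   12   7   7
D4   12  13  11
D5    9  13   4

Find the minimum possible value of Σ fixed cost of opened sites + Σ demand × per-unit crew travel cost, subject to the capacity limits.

Open {D1, D2}; cheapest assignment that respects the capacities:
  D1 (cap 8, load 8): Z3 — cost 8×6 = 48
  D2 (cap 14, load 11): Z1, Z2 — cost 5×2 + 6×10 = 70
  Shipping 118, fixed 71 → total 189.
  Any other capacity-feasible assignment to {D1, D2} ships for at least 118.
Compare {D2, D5}: its best feasible assignment gives total 204.
Compare {D2, D3}: its best feasible assignment gives total 216.
Every other set of open sites that can feasibly serve all demand totals ≥ 204 even under its best assignment. Minimum: 189.

189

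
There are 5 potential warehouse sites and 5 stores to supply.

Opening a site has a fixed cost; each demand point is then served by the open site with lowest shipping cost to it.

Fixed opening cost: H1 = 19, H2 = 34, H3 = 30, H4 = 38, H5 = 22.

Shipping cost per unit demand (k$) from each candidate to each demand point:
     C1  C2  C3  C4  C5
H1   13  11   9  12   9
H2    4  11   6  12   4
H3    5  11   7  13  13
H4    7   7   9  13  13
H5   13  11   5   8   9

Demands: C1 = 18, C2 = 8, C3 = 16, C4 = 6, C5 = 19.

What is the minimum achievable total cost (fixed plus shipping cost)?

420

Open {H2, H5}: assign each demand point to its cheapest open site.
  C1→H2 18×4=72, C2→H2 8×11=88, C3→H5 16×5=80, C4→H5 6×8=48, C5→H2 19×4=76
  shipping cost 364, fixed 56 → total 420.
Compare {H2, H4, H5}: shipping cost 332 + fixed 94 = 426.
Compare {H2}: shipping cost 404 + fixed 34 = 438.
Compare {H1, H2, H5}: shipping cost 364 + fixed 75 = 439.
All other subsets cost ≥ 426. Minimum total cost: 420.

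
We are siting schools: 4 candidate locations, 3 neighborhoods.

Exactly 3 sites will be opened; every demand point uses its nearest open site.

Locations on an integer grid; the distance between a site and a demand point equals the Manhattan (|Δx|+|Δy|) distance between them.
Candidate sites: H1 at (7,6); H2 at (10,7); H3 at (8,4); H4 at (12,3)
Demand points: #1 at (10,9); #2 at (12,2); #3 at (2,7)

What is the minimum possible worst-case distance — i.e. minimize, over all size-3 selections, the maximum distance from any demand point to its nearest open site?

6

Open {H1, H2, H3}.
  Farthest demand point is #2 at distance 6 (to H3); all others are ≤ 6.
With {H1, H2, H4} the worst case is 6.
With {H1, H3, H4} the worst case is 6.
No size-3 selection achieves below 6.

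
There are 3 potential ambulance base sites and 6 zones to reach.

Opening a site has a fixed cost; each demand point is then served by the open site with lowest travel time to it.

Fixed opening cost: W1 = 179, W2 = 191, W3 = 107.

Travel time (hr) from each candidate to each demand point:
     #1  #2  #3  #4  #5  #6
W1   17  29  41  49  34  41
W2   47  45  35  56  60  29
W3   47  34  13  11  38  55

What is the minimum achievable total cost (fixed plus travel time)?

305

Open {W3}: assign each demand point to its cheapest open site.
  #1→W3 47, #2→W3 34, #3→W3 13, #4→W3 11, #5→W3 38, #6→W3 55
  travel time 198, fixed 107 → total 305.
Compare {W1}: travel time 211 + fixed 179 = 390.
Compare {W1, W3}: travel time 145 + fixed 286 = 431.
Compare {W2}: travel time 272 + fixed 191 = 463.
All other subsets cost ≥ 390. Minimum total cost: 305.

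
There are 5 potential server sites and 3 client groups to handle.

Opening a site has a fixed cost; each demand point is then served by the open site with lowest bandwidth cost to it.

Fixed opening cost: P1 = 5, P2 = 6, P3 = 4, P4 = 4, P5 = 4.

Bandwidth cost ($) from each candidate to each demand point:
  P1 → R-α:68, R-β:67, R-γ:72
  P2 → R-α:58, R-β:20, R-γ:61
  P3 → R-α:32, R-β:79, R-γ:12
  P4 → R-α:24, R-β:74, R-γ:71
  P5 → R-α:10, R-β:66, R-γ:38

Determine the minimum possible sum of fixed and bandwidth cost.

Open {P2, P3, P5}: assign each demand point to its cheapest open site.
  R-α→P5 10, R-β→P2 20, R-γ→P3 12
  bandwidth cost 42, fixed 14 → total 56.
Compare {P2, P3, P4, P5}: bandwidth cost 42 + fixed 18 = 60.
Compare {P1, P2, P3, P5}: bandwidth cost 42 + fixed 19 = 61.
Compare {P1, P2, P3, P4, P5}: bandwidth cost 42 + fixed 23 = 65.
All other subsets cost ≥ 60. Minimum total cost: 56.

56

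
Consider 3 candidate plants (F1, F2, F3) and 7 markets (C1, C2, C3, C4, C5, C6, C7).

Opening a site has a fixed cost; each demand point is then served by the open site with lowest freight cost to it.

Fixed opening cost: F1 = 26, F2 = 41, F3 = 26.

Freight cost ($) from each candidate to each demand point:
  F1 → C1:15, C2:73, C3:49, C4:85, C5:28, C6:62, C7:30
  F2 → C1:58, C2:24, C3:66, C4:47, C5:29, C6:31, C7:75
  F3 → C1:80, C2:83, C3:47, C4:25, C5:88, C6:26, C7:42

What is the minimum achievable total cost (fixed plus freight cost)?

288

Open {F1, F2, F3}: assign each demand point to its cheapest open site.
  C1→F1 15, C2→F2 24, C3→F3 47, C4→F3 25, C5→F1 28, C6→F3 26, C7→F1 30
  freight cost 195, fixed 93 → total 288.
Compare {F1, F2}: freight cost 224 + fixed 67 = 291.
Compare {F1, F3}: freight cost 244 + fixed 52 = 296.
Compare {F2, F3}: freight cost 251 + fixed 67 = 318.
All other subsets cost ≥ 291. Minimum total cost: 288.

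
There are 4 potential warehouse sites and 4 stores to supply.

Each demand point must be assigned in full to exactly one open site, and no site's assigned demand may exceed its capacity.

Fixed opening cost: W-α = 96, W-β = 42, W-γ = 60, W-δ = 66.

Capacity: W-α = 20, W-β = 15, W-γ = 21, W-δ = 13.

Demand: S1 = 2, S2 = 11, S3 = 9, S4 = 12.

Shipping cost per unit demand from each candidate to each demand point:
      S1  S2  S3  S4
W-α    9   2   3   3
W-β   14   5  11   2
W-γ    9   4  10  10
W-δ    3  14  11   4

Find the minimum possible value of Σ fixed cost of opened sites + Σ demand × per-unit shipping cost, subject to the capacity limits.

Open {W-α, W-β}; cheapest assignment that respects the capacities:
  W-α (cap 20, load 20): S2, S3 — cost 11×2 + 9×3 = 49
  W-β (cap 15, load 14): S1, S4 — cost 2×14 + 12×2 = 52
  Shipping 101, fixed 138 → total 239.
  Any other capacity-feasible assignment to {W-α, W-β} ships for at least 101.
Compare {W-α, W-β, W-δ}: its best feasible assignment gives total 283.
Compare {W-β, W-γ}: its best feasible assignment gives total 288.
Every other set of open sites that can feasibly serve all demand totals ≥ 283 even under its best assignment. Minimum: 239.

239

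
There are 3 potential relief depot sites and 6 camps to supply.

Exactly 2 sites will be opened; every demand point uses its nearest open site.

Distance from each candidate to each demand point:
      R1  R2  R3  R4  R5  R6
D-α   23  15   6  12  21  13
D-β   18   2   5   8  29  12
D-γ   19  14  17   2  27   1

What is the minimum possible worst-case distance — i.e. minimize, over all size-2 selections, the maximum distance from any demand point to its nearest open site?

Open {D-α, D-β}.
  Farthest demand point is R5 at distance 21 (to D-α); all others are ≤ 21.
With {D-α, D-γ} the worst case is 21.
With {D-β, D-γ} the worst case is 27.
No size-2 selection achieves below 21.

21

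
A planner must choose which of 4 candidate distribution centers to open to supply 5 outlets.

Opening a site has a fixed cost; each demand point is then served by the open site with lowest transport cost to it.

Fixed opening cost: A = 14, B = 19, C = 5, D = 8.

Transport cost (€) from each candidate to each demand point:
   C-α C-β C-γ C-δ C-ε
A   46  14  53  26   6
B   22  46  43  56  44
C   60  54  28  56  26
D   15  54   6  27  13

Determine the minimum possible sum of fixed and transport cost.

89

Open {A, D}: assign each demand point to its cheapest open site.
  C-α→D 15, C-β→A 14, C-γ→D 6, C-δ→A 26, C-ε→A 6
  transport cost 67, fixed 22 → total 89.
Compare {A, C, D}: transport cost 67 + fixed 27 = 94.
Compare {A, B, D}: transport cost 67 + fixed 41 = 108.
Compare {A, B, C, D}: transport cost 67 + fixed 46 = 113.
All other subsets cost ≥ 94. Minimum total cost: 89.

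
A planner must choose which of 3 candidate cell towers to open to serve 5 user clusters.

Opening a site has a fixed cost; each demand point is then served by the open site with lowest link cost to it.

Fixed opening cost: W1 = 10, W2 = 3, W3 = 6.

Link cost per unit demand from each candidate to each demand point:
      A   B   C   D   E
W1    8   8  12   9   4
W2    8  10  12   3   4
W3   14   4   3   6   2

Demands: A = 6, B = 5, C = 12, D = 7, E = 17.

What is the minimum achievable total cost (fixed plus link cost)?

Open {W2, W3}: assign each demand point to its cheapest open site.
  A→W2 6×8=48, B→W3 5×4=20, C→W3 12×3=36, D→W2 7×3=21, E→W3 17×2=34
  link cost 159, fixed 9 → total 168.
Compare {W1, W2, W3}: link cost 159 + fixed 19 = 178.
Compare {W1, W3}: link cost 180 + fixed 16 = 196.
Compare {W3}: link cost 216 + fixed 6 = 222.
All other subsets cost ≥ 178. Minimum total cost: 168.

168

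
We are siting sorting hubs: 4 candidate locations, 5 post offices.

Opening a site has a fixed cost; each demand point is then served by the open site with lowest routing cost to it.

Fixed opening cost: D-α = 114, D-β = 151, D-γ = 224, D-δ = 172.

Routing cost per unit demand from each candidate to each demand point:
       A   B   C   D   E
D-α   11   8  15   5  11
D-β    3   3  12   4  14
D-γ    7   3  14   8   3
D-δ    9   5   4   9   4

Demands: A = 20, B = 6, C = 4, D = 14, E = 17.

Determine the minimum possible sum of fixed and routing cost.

Open {D-β, D-δ}: assign each demand point to its cheapest open site.
  A→D-β 20×3=60, B→D-β 6×3=18, C→D-δ 4×4=16, D→D-β 14×4=56, E→D-δ 17×4=68
  routing cost 218, fixed 323 → total 541.
Compare {D-β}: routing cost 420 + fixed 151 = 571.
Compare {D-δ}: routing cost 420 + fixed 172 = 592.
Compare {D-γ}: routing cost 377 + fixed 224 = 601.
All other subsets cost ≥ 571. Minimum total cost: 541.

541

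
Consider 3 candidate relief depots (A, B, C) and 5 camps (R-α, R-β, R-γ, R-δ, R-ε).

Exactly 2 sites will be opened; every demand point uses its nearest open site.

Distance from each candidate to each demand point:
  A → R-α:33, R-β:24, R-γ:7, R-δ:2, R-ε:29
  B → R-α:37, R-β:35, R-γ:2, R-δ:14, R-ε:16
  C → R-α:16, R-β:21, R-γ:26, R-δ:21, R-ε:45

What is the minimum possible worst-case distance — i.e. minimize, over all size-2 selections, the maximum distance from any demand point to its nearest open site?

21

Open {B, C}.
  Farthest demand point is R-β at distance 21 (to C); all others are ≤ 21.
With {A, C} the worst case is 29.
With {A, B} the worst case is 33.
No size-2 selection achieves below 21.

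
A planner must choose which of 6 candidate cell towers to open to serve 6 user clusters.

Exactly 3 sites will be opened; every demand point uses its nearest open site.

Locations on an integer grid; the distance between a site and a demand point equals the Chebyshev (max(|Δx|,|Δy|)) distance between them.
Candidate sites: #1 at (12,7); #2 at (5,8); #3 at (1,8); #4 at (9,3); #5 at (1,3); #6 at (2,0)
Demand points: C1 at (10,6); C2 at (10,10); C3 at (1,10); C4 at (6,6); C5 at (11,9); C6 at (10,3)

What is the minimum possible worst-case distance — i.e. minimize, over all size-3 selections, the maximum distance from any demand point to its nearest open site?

Open {#1, #3, #4}.
  Farthest demand point is C2 at distance 3 (to #1); all others are ≤ 3.
With {#1, #2, #3} the worst case is 4.
With {#1, #2, #4} the worst case is 4.
No size-3 selection achieves below 3.

3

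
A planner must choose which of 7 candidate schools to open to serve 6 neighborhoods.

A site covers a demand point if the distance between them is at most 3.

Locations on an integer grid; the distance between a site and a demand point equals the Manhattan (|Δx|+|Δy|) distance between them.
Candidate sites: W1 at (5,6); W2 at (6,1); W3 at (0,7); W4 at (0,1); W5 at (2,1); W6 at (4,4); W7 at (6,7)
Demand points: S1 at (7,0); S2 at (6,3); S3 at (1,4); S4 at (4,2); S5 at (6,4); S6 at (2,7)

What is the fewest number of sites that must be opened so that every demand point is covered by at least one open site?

Coverage sets (demand points within 3 of each site):
  W1: {S5}
  W2: {S1, S2, S4, S5}
  W3: {S6}
  W4: {}
  W5: {S4}
  W6: {S2, S3, S4, S5}
  W7: {S5}
No 2 sites suffice: every size-2 union leaves at least one demand point uncovered.
But {W2, W3, W6} covers everything, so the minimum is 3.

3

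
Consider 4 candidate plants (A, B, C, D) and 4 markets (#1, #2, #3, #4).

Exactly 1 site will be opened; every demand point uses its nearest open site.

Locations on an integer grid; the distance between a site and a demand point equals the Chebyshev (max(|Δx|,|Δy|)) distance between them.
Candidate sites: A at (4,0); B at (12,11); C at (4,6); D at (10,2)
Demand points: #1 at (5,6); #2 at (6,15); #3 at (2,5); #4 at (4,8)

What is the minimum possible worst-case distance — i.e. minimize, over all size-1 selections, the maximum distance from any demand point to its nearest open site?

9

Open {C}.
  Farthest demand point is #2 at distance 9 (to C); all others are ≤ 9.
With {B} the worst case is 10.
With {D} the worst case is 13.
No size-1 selection achieves below 9.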